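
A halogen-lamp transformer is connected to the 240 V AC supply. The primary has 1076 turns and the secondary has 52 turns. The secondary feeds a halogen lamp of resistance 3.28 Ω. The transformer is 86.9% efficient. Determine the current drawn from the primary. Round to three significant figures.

V_s = 240 × 52/1076 = 11.599 V.
I_s = V_s/R = 11.599/3.28 = 3.5361 A.
P_out = V_s I_s = 11.599 × 3.5361 = 41.014 W.
P_in = P_out/η = 41.014/0.869 = 47.197 W.
I_p = P_in/V_p = 47.197/240 = 0.197 A.

I_p ≈ 0.197 A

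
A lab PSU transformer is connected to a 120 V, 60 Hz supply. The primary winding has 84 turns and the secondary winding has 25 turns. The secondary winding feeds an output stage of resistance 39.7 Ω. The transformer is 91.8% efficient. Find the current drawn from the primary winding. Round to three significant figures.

V_s = 120 × 25/84 = 35.714 V.
I_s = V_s/R = 35.714/39.7 = 0.89960 A.
P_out = V_s I_s = 35.714 × 0.89960 = 32.129 W.
P_in = P_out/η = 32.129/0.918 = 34.999 W.
I_p = P_in/V_p = 34.999/120 = 0.292 A.

I_p ≈ 0.292 A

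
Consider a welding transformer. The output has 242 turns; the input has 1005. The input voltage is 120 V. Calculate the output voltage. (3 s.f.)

V_out ≈ 28.9 V

V_out/V_in = N_out/N_in, so V_out = 120 × 242/1005 = 28.9 V.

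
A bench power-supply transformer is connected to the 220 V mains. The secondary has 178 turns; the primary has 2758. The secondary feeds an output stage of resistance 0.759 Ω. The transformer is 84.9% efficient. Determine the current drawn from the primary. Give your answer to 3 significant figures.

V_s = 220 × 178/2758 = 14.199 V.
I_s = V_s/R = 14.199/0.759 = 18.707 A.
P_out = V_s I_s = 14.199 × 18.707 = 265.62 W.
P_in = P_out/η = 265.62/0.849 = 312.86 W.
I_p = P_in/V_p = 312.86/220 = 1.42 A.

I_p ≈ 1.42 A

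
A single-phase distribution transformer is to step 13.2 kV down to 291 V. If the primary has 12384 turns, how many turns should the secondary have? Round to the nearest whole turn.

N_s = 273 turns

N_s/N_p = V_s/V_p, so N_s = 12384 × 291/13200 = 273.0 ≈ 273 turns.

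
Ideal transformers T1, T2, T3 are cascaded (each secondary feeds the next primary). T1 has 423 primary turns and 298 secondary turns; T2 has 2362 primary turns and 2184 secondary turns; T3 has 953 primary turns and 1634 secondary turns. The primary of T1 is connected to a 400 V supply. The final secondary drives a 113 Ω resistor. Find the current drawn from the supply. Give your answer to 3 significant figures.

I_supply ≈ 4.42 A

Secondary of T1: V = 400.00 × 298/423 = 281.80 V.
Secondary of T2: V = 281.80 × 2184/2362 = 260.56 V.
Secondary of T3: V = 260.56 × 1634/953 = 446.75 V.
I_load = 446.75/113 = 3.9536 A, so P_out = 446.75 × 3.9536 = 1766.3 W.
All ideal ⇒ P_in = P_out, so I_supply = 1766.3/400 = 4.42 A.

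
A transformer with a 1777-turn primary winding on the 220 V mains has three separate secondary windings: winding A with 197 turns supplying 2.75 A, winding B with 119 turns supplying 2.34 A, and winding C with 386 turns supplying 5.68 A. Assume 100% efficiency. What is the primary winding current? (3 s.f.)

V_A = 220 × 197/1777 = 24.389 V; V_B = 220 × 119/1777 = 14.733 V; V_C = 220 × 386/1777 = 47.788 V.
P_out = V_A I_A + V_B I_B + V_C I_C = 24.389×2.75 + 14.733×2.34 + 47.788×5.68 = 67.071 + 34.475 + 271.44 = 372.98 W.
Ideal ⇒ P_in = P_out, so I_p = P_out/V_p = 372.98/220 = 1.70 A.

I_p ≈ 1.70 A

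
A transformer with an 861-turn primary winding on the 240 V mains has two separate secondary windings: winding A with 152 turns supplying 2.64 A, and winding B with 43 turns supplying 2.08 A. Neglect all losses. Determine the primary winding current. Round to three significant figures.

V_A = 240 × 152/861 = 42.369 V; V_B = 240 × 43/861 = 11.986 V.
P_out = V_A I_A + V_B I_B = 42.369×2.64 + 11.986×2.08 = 111.86 + 24.931 = 136.79 W.
Ideal ⇒ P_in = P_out, so I_p = P_out/V_p = 136.79/240 = 0.570 A.

I_p ≈ 0.570 A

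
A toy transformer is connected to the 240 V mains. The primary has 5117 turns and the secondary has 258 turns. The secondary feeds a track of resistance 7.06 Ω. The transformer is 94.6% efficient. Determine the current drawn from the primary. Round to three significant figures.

I_p ≈ 0.0914 A

V_s = 240 × 258/5117 = 12.101 V.
I_s = V_s/R = 12.101/7.06 = 1.7140 A.
P_out = V_s I_s = 12.101 × 1.7140 = 20.741 W.
P_in = P_out/η = 20.741/0.946 = 21.925 W.
I_p = P_in/V_p = 21.925/240 = 0.0914 A.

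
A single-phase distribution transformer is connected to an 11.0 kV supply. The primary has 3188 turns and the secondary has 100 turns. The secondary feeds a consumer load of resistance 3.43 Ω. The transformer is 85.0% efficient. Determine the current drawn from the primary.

I_p ≈ 3.71 A

V_s = 11000 × 100/3188 = 345.04 V.
I_s = V_s/R = 345.04/3.43 = 100.60 A.
P_out = V_s I_s = 345.04 × 100.60 = 34710 W.
P_in = P_out/η = 34710/0.850 = 40835 W.
I_p = P_in/V_p = 40835/11000 = 3.71 A.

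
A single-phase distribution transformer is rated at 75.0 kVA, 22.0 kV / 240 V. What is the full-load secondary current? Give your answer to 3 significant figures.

I_s ≈ 312 A

I_s = S/V_s = 75000/240 = 312 A.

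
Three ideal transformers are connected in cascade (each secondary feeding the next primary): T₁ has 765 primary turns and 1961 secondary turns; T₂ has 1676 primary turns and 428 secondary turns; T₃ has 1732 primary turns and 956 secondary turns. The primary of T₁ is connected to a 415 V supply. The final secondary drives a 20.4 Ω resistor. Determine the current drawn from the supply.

I_supply ≈ 2.66 A

Secondary of T₁: V = 415.00 × 1961/765 = 1063.8 V.
Secondary of T₂: V = 1063.8 × 428/1676 = 271.67 V.
Secondary of T₃: V = 271.67 × 956/1732 = 149.95 V.
I_load = 149.95/20.4 = 7.3504 A, so P_out = 149.95 × 7.3504 = 1102.2 W.
All ideal ⇒ P_in = P_out, so I_supply = 1102.2/415 = 2.66 A.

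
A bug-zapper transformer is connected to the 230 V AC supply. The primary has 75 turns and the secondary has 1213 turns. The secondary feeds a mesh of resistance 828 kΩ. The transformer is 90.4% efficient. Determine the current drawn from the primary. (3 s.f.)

I_p ≈ 0.0804 A

V_s = 230 × 1213/75 = 3719.9 V.
I_s = V_s/R = 3719.9/828000 = 0.0044926 A.
P_out = V_s I_s = 3719.9 × 0.0044926 = 16.712 W.
P_in = P_out/η = 16.712/0.904 = 18.487 W.
I_p = P_in/V_p = 18.487/230 = 0.0804 A.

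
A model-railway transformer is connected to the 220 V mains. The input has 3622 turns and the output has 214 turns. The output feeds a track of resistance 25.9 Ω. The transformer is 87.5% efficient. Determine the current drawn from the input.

I_in ≈ 0.0339 A

V_out = 220 × 214/3622 = 12.998 V.
I_out = V_out/R = 12.998/25.9 = 0.50187 A.
P_out = V_out I_out = 12.998 × 0.50187 = 6.5234 W.
P_in = P_out/η = 6.5234/0.875 = 7.4554 W.
I_in = P_in/V_in = 7.4554/220 = 0.0339 A.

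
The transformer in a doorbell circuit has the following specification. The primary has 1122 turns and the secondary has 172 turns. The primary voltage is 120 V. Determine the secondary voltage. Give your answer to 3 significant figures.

V_s/V_p = N_s/N_p, so V_s = 120 × 172/1122 = 18.4 V.

V_s ≈ 18.4 V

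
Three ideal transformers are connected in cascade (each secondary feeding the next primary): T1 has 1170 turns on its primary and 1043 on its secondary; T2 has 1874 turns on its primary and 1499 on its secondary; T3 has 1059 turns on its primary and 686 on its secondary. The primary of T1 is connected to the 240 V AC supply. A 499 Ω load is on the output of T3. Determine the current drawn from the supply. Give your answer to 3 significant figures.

I_supply ≈ 0.103 A

Secondary of T1: V = 240.00 × 1043/1170 = 213.95 V.
Secondary of T2: V = 213.95 × 1499/1874 = 171.14 V.
Secondary of T3: V = 171.14 × 686/1059 = 110.86 V.
I_load = 110.86/499 = 0.22216 A, so P_out = 110.86 × 0.22216 = 24.629 W.
All ideal ⇒ P_in = P_out, so I_supply = 24.629/240 = 0.103 A.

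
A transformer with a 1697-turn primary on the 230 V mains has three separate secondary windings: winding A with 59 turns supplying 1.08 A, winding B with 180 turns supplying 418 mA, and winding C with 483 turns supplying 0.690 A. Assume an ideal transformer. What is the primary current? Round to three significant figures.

V_A = 230 × 59/1697 = 7.9965 V; V_B = 230 × 180/1697 = 24.396 V; V_C = 230 × 483/1697 = 65.463 V.
P_out = V_A I_A + V_B I_B + V_C I_C = 7.9965×1.08 + 24.396×0.418 + 65.463×0.690 = 8.6362 + 10.198 + 45.169 = 64.003 W.
Ideal ⇒ P_in = P_out, so I_p = P_out/V_p = 64.003/230 = 0.278 A.

I_p ≈ 0.278 A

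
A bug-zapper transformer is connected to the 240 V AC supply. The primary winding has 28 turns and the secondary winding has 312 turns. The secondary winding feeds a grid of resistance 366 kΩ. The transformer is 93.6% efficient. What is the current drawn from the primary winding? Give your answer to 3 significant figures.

V_s = 240 × 312/28 = 2674.3 V.
I_s = V_s/R = 2674.3/366000 = 0.0073068 A.
P_out = V_s I_s = 2674.3 × 0.0073068 = 19.540 W.
P_in = P_out/η = 19.540/0.936 = 20.877 W.
I_p = P_in/V_p = 20.877/240 = 0.0870 A.

I_p ≈ 0.0870 A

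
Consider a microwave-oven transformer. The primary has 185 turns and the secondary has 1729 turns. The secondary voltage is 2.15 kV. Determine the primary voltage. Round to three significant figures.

V_p ≈ 230 V

V_p/V_s = N_p/N_s, so V_p = 2150 × 185/1729 = 230 V.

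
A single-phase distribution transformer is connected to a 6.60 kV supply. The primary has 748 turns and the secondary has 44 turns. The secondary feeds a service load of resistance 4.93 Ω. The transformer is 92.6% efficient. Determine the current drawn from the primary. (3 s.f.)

I_p ≈ 5.00 A

V_s = 6600 × 44/748 = 388.24 V.
I_s = V_s/R = 388.24/4.93 = 78.750 A.
P_out = V_s I_s = 388.24 × 78.750 = 30573 W.
P_in = P_out/η = 30573/0.926 = 33017 W.
I_p = P_in/V_p = 33017/6600 = 5.00 A.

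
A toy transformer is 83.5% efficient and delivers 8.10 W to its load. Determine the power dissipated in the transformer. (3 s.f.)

P_loss ≈ 1.60 W

P_in = P_out/η = 8.10/0.835 = 9.70060 W.
P_loss = P_in − P_out = 9.70060 − 8.10 = 1.60 W.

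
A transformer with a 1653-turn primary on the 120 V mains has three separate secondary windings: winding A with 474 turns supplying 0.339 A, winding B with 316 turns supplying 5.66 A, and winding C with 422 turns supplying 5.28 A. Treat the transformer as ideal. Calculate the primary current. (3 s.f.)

V_A = 120 × 474/1653 = 34.410 V; V_B = 120 × 316/1653 = 22.940 V; V_C = 120 × 422/1653 = 30.635 V.
P_out = V_A I_A + V_B I_B + V_C I_C = 34.410×0.339 + 22.940×5.66 + 30.635×5.28 = 11.665 + 129.84 + 161.75 = 303.26 W.
Ideal ⇒ P_in = P_out, so I_p = P_out/V_p = 303.26/120 = 2.53 A.

I_p ≈ 2.53 A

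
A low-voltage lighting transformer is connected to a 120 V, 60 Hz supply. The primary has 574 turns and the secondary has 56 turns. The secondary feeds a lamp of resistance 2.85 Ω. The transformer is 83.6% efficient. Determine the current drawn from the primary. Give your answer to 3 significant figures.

I_p ≈ 0.479 A

V_s = 120 × 56/574 = 11.707 V.
I_s = V_s/R = 11.707/2.85 = 4.1078 A.
P_out = V_s I_s = 11.707 × 4.1078 = 48.092 W.
P_in = P_out/η = 48.092/0.836 = 57.526 W.
I_p = P_in/V_p = 57.526/120 = 0.479 A.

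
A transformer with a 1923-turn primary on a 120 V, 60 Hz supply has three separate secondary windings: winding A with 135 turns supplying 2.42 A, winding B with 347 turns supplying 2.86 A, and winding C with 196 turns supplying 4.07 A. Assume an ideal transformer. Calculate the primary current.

I_p ≈ 1.10 A

V_A = 120 × 135/1923 = 8.4243 V; V_B = 120 × 347/1923 = 21.654 V; V_C = 120 × 196/1923 = 12.231 V.
P_out = V_A I_A + V_B I_B + V_C I_C = 8.4243×2.42 + 21.654×2.86 + 12.231×4.07 = 20.387 + 61.929 + 49.780 = 132.10 W.
Ideal ⇒ P_in = P_out, so I_p = P_out/V_p = 132.10/120 = 1.10 A.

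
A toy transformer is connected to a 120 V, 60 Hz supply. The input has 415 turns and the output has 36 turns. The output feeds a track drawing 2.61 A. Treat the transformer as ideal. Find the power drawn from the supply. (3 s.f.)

I_in = I_out × N_out/N_in = 2.61 × 36/415 = 0.22641 A.
P = V_in I_in = 120 × 0.22641 = 27.2 W.

P ≈ 27.2 W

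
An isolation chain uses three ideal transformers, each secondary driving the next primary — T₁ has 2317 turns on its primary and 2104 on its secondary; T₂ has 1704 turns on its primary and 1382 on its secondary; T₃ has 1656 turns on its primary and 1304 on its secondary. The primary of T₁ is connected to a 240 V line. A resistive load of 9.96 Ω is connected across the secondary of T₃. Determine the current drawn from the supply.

After T₁: V = 240.00 × 2104/2317 = 217.94 V.
After T₂: V = 217.94 × 1382/1704 = 176.75 V.
After T₃: V = 176.75 × 1304/1656 = 139.18 V.
I_load = 139.18/9.96 = 13.974 A, so P_out = 139.18 × 13.974 = 1945.0 W.
All ideal ⇒ P_in = P_out, so I_supply = 1945.0/240 = 8.10 A.

I_supply ≈ 8.10 A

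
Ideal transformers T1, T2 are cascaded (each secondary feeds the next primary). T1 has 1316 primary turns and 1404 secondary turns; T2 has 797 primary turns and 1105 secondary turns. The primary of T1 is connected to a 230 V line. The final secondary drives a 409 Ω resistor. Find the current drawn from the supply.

I_supply ≈ 1.23 A

Secondary of T1: V = 230.00 × 1404/1316 = 245.38 V.
Secondary of T2: V = 245.38 × 1105/797 = 340.21 V.
I_load = 340.21/409 = 0.83180 A, so P_out = 340.21 × 0.83180 = 282.98 W.
All ideal ⇒ P_in = P_out, so I_supply = 282.98/230 = 1.23 A.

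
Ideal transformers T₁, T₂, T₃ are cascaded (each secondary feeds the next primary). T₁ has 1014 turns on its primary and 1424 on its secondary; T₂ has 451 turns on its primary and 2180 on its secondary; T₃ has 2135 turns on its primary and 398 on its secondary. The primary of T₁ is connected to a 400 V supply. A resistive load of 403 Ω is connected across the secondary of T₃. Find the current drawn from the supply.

I_supply ≈ 1.59 A

Secondary of T₁: V = 400.00 × 1424/1014 = 561.74 V.
Secondary of T₂: V = 561.74 × 2180/451 = 2715.3 V.
Secondary of T₃: V = 2715.3 × 398/2135 = 506.17 V.
I_load = 506.17/403 = 1.2560 A, so P_out = 506.17 × 1.2560 = 635.75 W.
All ideal ⇒ P_in = P_out, so I_supply = 635.75/400 = 1.59 A.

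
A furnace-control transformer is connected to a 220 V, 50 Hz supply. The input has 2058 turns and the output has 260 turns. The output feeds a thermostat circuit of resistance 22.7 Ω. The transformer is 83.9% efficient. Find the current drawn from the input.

V_out = 220 × 260/2058 = 27.794 V.
I_out = V_out/R = 27.794/22.7 = 1.2244 A.
P_out = V_out I_out = 27.794 × 1.2244 = 34.031 W.
P_in = P_out/η = 34.031/0.839 = 40.561 W.
I_in = P_in/V_in = 40.561/220 = 0.184 A.

I_in ≈ 0.184 A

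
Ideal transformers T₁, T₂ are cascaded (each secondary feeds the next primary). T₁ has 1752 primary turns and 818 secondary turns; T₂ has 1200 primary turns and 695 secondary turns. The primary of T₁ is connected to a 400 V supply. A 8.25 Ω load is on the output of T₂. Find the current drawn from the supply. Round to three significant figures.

I_supply ≈ 3.55 A

Secondary of T₁: V = 400.00 × 818/1752 = 186.76 V.
Secondary of T₂: V = 186.76 × 695/1200 = 108.16 V.
I_load = 108.16/8.25 = 13.111 A, so P_out = 108.16 × 13.111 = 1418.1 W.
All ideal ⇒ P_in = P_out, so I_supply = 1418.1/400 = 3.55 A.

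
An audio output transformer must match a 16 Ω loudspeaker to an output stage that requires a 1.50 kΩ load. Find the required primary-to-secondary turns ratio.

Z_p/Z_s = (N_p/N_s)², so N_p/N_s = √(1500/16) = √93.8 = 9.68.

N_p/N_s ≈ 9.68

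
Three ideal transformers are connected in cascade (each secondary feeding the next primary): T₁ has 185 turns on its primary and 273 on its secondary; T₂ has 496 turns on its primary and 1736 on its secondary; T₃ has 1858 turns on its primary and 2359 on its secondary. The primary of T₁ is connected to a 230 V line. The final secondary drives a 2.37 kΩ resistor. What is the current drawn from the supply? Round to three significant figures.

After T₁: V = 230.00 × 273/185 = 339.41 V.
After T₂: V = 339.41 × 1736/496 = 1187.9 V.
After T₃: V = 1187.9 × 2359/1858 = 1508.2 V.
I_load = 1508.2/2370 = 0.63639 A, so P_out = 1508.2 × 0.63639 = 959.82 W.
All ideal ⇒ P_in = P_out, so I_supply = 959.82/230 = 4.17 A.

I_supply ≈ 4.17 A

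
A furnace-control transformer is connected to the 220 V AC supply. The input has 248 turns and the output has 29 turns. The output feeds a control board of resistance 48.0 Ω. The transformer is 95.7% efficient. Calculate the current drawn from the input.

I_in ≈ 0.0655 A

V_out = 220 × 29/248 = 25.726 V.
I_out = V_out/R = 25.726/48.0 = 0.53595 A.
P_out = V_out I_out = 25.726 × 0.53595 = 13.788 W.
P_in = P_out/η = 13.788/0.957 = 14.407 W.
I_in = P_in/V_in = 14.407/220 = 0.0655 A.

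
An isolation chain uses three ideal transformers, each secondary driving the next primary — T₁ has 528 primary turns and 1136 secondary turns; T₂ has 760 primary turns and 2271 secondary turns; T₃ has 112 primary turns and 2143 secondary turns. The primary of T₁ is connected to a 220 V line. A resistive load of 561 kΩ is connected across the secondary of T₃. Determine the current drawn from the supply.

I_supply ≈ 5.93 A

Secondary of T₁: V = 220.00 × 1136/528 = 473.33 V.
Secondary of T₂: V = 473.33 × 2271/760 = 1414.4 V.
Secondary of T₃: V = 1414.4 × 2143/112 = 27063 V.
I_load = 27063/561000 = 0.048241 A, so P_out = 27063 × 0.048241 = 1305.5 W.
All ideal ⇒ P_in = P_out, so I_supply = 1305.5/220 = 5.93 A.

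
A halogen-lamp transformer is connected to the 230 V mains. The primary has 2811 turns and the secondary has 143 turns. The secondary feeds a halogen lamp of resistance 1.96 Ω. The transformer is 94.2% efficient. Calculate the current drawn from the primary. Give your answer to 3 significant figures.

V_s = 230 × 143/2811 = 11.700 V.
I_s = V_s/R = 11.700/1.96 = 5.9696 A.
P_out = V_s I_s = 11.700 × 5.9696 = 69.847 W.
P_in = P_out/η = 69.847/0.942 = 74.148 W.
I_p = P_in/V_p = 74.148/230 = 0.322 A.

I_p ≈ 0.322 A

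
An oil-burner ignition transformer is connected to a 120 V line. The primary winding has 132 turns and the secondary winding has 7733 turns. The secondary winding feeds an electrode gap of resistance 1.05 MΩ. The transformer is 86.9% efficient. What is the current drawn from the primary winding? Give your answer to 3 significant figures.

I_p ≈ 0.451 A

V_s = 120 × 7733/132 = 7030.0 V.
I_s = V_s/R = 7030.0/(1.05×10^6) = 0.0066952 A.
P_out = V_s I_s = 7030.0 × 0.0066952 = 47.068 W.
P_in = P_out/η = 47.068/0.869 = 54.163 W.
I_p = P_in/V_p = 54.163/120 = 0.451 A.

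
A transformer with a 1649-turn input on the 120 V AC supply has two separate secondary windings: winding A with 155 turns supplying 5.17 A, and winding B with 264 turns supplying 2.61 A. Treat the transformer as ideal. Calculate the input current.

V_A = 120 × 155/1649 = 11.280 V; V_B = 120 × 264/1649 = 19.212 V.
P_out = V_A I_A + V_B I_B = 11.280×5.17 + 19.212×2.61 = 58.315 + 50.142 = 108.46 W.
Ideal ⇒ P_in = P_out, so I_in = P_out/V_in = 108.46/120 = 0.904 A.

I_in ≈ 0.904 A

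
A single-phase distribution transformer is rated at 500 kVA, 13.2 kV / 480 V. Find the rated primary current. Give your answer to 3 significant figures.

I_p = S/V_p = 500000/13200 = 37.9 A.

I_p ≈ 37.9 A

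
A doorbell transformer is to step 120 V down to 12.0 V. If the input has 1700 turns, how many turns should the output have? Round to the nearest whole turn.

N_out = 170 turns

N_out/N_in = V_out/V_in, so N_out = 1700 × 12.0/120 = 170.0 ≈ 170 turns.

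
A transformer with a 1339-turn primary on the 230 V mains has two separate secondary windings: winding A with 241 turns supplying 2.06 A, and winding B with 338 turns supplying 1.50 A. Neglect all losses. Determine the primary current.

V_A = 230 × 241/1339 = 41.397 V; V_B = 230 × 338/1339 = 58.058 V.
P_out = V_A I_A + V_B I_B = 41.397×2.06 + 58.058×1.50 = 85.277 + 87.087 = 172.36 W.
Ideal ⇒ P_in = P_out, so I_p = P_out/V_p = 172.36/230 = 0.749 A.

I_p ≈ 0.749 A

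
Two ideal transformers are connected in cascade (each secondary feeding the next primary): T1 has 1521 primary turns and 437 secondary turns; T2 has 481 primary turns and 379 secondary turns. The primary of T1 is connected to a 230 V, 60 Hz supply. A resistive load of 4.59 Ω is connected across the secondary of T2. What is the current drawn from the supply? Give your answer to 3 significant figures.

I_supply ≈ 2.57 A

After T1: V = 230.00 × 437/1521 = 66.082 V.
After T2: V = 66.082 × 379/481 = 52.068 V.
I_load = 52.068/4.59 = 11.344 A, so P_out = 52.068 × 11.344 = 590.66 W.
All ideal ⇒ P_in = P_out, so I_supply = 590.66/230 = 2.57 A.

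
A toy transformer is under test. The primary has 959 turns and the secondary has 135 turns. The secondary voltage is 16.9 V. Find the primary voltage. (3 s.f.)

V_p/V_s = N_p/N_s, so V_p = 16.9 × 959/135 = 120 V.

V_p ≈ 120 V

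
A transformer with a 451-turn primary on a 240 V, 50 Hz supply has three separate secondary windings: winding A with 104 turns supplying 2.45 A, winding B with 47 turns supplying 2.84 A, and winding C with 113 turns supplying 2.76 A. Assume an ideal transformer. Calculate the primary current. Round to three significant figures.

I_p ≈ 1.55 A

V_A = 240 × 104/451 = 55.344 V; V_B = 240 × 47/451 = 25.011 V; V_C = 240 × 113/451 = 60.133 V.
P_out = V_A I_A + V_B I_B + V_C I_C = 55.344×2.45 + 25.011×2.84 + 60.133×2.76 = 135.59 + 71.031 + 165.97 = 372.59 W.
Ideal ⇒ P_in = P_out, so I_p = P_out/V_p = 372.59/240 = 1.55 A.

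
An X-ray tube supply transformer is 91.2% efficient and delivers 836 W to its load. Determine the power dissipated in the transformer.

P_in = P_out/η = 836/0.912 = 916.667 W.
P_loss = P_in − P_out = 916.667 − 836 = 80.7 W.

P_loss ≈ 80.7 W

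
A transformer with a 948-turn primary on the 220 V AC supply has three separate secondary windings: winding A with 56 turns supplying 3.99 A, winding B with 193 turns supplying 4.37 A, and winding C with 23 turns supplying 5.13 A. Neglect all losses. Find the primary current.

V_A = 220 × 56/948 = 12.996 V; V_B = 220 × 193/948 = 44.789 V; V_C = 220 × 23/948 = 5.3376 V.
P_out = V_A I_A + V_B I_B + V_C I_C = 12.996×3.99 + 44.789×4.37 + 5.3376×5.13 = 51.853 + 195.73 + 27.382 = 274.96 W.
Ideal ⇒ P_in = P_out, so I_p = P_out/V_p = 274.96/220 = 1.25 A.

I_p ≈ 1.25 A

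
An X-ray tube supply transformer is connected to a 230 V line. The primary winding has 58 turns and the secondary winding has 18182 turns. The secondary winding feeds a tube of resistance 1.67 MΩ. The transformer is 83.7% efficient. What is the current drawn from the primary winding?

I_p ≈ 16.2 A

V_s = 230 × 18182/58 = 72101 V.
I_s = V_s/R = 72101/(1.67×10^6) = 0.043174 A.
P_out = V_s I_s = 72101 × 0.043174 = 3112.9 W.
P_in = P_out/η = 3112.9/0.837 = 3719.1 W.
I_p = P_in/V_p = 3719.1/230 = 16.2 A.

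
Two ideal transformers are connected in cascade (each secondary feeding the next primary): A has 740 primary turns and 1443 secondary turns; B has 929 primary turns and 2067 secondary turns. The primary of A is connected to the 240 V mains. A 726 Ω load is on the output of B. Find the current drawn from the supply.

After A: V = 240.00 × 1443/740 = 468.00 V.
After B: V = 468.00 × 2067/929 = 1041.3 V.
I_load = 1041.3/726 = 1.4343 A, so P_out = 1041.3 × 1.4343 = 1493.5 W.
All ideal ⇒ P_in = P_out, so I_supply = 1493.5/240 = 6.22 A.

I_supply ≈ 6.22 A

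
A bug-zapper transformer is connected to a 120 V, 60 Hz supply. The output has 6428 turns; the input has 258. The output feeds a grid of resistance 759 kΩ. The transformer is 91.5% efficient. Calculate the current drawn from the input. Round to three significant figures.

V_out = 120 × 6428/258 = 2989.8 V.
I_out = V_out/R = 2989.8/759000 = 0.0039391 A.
P_out = V_out I_out = 2989.8 × 0.0039391 = 11.777 W.
P_in = P_out/η = 11.777/0.915 = 12.871 W.
I_in = P_in/V_in = 12.871/120 = 0.107 A.

I_in ≈ 0.107 A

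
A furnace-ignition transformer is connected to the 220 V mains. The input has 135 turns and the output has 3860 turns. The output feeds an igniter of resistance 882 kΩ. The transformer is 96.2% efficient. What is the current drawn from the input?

I_in ≈ 0.212 A

V_out = 220 × 3860/135 = 6290.4 V.
I_out = V_out/R = 6290.4/882000 = 0.0071319 A.
P_out = V_out I_out = 6290.4 × 0.0071319 = 44.863 W.
P_in = P_out/η = 44.863/0.962 = 46.635 W.
I_in = P_in/V_in = 46.635/220 = 0.212 A.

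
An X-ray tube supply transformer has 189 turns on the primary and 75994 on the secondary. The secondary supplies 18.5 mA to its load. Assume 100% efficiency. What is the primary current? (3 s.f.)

I_p ≈ 7.44 A

For an ideal transformer I_p/I_s = N_s/N_p, so I_p = 0.0185 × 75994/189 = 7.44 A.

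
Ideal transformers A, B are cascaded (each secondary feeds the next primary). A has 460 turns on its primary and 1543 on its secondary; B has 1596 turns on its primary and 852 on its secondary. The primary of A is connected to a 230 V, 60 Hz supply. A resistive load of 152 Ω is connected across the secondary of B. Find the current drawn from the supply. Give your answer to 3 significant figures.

I_supply ≈ 4.85 A

Secondary of A: V = 230.00 × 1543/460 = 771.50 V.
Secondary of B: V = 771.50 × 852/1596 = 411.85 V.
I_load = 411.85/152 = 2.7096 A, so P_out = 411.85 × 2.7096 = 1115.9 W.
All ideal ⇒ P_in = P_out, so I_supply = 1115.9/230 = 4.85 A.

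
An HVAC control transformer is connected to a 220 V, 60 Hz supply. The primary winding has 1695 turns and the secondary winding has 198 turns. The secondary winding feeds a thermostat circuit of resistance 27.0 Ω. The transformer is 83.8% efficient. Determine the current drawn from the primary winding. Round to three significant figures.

I_p ≈ 0.133 A

V_s = 220 × 198/1695 = 25.699 V.
I_s = V_s/R = 25.699/27.0 = 0.95182 A.
P_out = V_s I_s = 25.699 × 0.95182 = 24.461 W.
P_in = P_out/η = 24.461/0.838 = 29.190 W.
I_p = P_in/V_p = 29.190/220 = 0.133 A.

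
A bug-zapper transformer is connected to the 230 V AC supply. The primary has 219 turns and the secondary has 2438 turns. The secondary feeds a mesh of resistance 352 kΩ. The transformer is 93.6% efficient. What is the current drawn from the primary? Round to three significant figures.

I_p ≈ 0.0865 A

V_s = 230 × 2438/219 = 2560.5 V.
I_s = V_s/R = 2560.5/352000 = 0.0072740 A.
P_out = V_s I_s = 2560.5 × 0.0072740 = 18.625 W.
P_in = P_out/η = 18.625/0.936 = 19.898 W.
I_p = P_in/V_p = 19.898/230 = 0.0865 A.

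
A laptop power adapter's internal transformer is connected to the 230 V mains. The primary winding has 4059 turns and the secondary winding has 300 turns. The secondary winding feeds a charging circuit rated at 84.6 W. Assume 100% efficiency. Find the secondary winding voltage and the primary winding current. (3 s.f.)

V_s = V_p × N_s/N_p = 230 × 300/4059 = 16.999 V.
I_s = P/V_s = 84.6/16.999 = 4.9767 A.
I_p = I_s × N_s/N_p = 4.9767 × 300/4059 = 0.368 A.

V_s ≈ 17.0 V, I_p ≈ 0.368 A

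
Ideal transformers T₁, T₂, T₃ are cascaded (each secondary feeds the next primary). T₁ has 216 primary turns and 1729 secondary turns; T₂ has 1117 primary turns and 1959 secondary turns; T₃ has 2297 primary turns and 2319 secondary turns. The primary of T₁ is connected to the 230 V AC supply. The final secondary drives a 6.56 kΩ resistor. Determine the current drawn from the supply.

Secondary of T₁: V = 230.00 × 1729/216 = 1841.1 V.
Secondary of T₂: V = 1841.1 × 1959/1117 = 3228.9 V.
Secondary of T₃: V = 3228.9 × 2319/2297 = 3259.8 V.
I_load = 3259.8/6560 = 0.49692 A, so P_out = 3259.8 × 0.49692 = 1619.9 W.
All ideal ⇒ P_in = P_out, so I_supply = 1619.9/230 = 7.04 A.

I_supply ≈ 7.04 A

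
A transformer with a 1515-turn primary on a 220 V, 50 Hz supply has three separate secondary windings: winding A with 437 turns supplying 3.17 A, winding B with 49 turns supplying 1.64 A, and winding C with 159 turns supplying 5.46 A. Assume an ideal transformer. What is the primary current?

I_p ≈ 1.54 A

V_A = 220 × 437/1515 = 63.459 V; V_B = 220 × 49/1515 = 7.1155 V; V_C = 220 × 159/1515 = 23.089 V.
P_out = V_A I_A + V_B I_B + V_C I_C = 63.459×3.17 + 7.1155×1.64 + 23.089×5.46 = 201.16 + 11.669 + 126.07 = 338.90 W.
Ideal ⇒ P_in = P_out, so I_p = P_out/V_p = 338.90/220 = 1.54 A.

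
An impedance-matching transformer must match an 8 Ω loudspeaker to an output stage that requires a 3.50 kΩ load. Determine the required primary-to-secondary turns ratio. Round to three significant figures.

N_p/N_s ≈ 20.9

Z_p/Z_s = (N_p/N_s)², so N_p/N_s = √(3500/8) = √438 = 20.9.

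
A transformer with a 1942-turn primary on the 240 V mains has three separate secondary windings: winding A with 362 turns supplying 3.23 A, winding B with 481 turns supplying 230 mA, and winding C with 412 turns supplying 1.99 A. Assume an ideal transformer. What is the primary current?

V_A = 240 × 362/1942 = 44.737 V; V_B = 240 × 481/1942 = 59.444 V; V_C = 240 × 412/1942 = 50.917 V.
P_out = V_A I_A + V_B I_B + V_C I_C = 44.737×3.23 + 59.444×0.230 + 50.917×1.99 = 144.50 + 13.672 + 101.32 = 259.50 W.
Ideal ⇒ P_in = P_out, so I_p = P_out/V_p = 259.50/240 = 1.08 A.

I_p ≈ 1.08 A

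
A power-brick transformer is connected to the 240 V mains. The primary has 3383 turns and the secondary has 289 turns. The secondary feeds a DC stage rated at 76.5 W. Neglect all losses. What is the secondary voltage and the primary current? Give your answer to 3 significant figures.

V_s ≈ 20.5 V, I_p ≈ 0.319 A

V_s = V_p × N_s/N_p = 240 × 289/3383 = 20.503 V.
I_s = P/V_s = 76.5/20.503 = 3.7312 A.
I_p = I_s × N_s/N_p = 3.7312 × 289/3383 = 0.319 A.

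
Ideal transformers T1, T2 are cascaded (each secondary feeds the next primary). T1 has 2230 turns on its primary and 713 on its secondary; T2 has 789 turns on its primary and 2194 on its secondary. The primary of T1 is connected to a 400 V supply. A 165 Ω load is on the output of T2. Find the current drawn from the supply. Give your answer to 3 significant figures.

I_supply ≈ 1.92 A

Secondary of T1: V = 400.00 × 713/2230 = 127.89 V.
Secondary of T2: V = 127.89 × 2194/789 = 355.63 V.
I_load = 355.63/165 = 2.1554 A, so P_out = 355.63 × 2.1554 = 766.52 W.
All ideal ⇒ P_in = P_out, so I_supply = 766.52/400 = 1.92 A.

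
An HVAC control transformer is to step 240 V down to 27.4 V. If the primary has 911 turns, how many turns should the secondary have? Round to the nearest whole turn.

N_s = 104 turns

N_s/N_p = V_s/V_p, so N_s = 911 × 27.4/240 = 104.0 ≈ 104 turns.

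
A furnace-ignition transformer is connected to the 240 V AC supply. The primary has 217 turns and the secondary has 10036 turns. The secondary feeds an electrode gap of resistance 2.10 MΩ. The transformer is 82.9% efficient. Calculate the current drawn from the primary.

I_p ≈ 0.295 A

V_s = 240 × 10036/217 = 11100 V.
I_s = V_s/R = 11100/(2.10×10^6) = 0.0052856 A.
P_out = V_s I_s = 11100 × 0.0052856 = 58.669 W.
P_in = P_out/η = 58.669/0.829 = 70.770 W.
I_p = P_in/V_p = 70.770/240 = 0.295 A.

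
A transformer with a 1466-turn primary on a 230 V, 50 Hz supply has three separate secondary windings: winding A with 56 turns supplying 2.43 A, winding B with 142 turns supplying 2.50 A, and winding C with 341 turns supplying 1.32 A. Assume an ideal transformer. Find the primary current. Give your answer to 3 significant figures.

I_p ≈ 0.642 A

V_A = 230 × 56/1466 = 8.7858 V; V_B = 230 × 142/1466 = 22.278 V; V_C = 230 × 341/1466 = 53.499 V.
P_out = V_A I_A + V_B I_B + V_C I_C = 8.7858×2.43 + 22.278×2.50 + 53.499×1.32 = 21.350 + 55.696 + 70.619 = 147.66 W.
Ideal ⇒ P_in = P_out, so I_p = P_out/V_p = 147.66/230 = 0.642 A.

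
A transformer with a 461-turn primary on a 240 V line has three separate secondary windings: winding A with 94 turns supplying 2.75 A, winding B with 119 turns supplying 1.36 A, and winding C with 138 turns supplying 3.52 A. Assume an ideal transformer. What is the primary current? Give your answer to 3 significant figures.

V_A = 240 × 94/461 = 48.937 V; V_B = 240 × 119/461 = 61.952 V; V_C = 240 × 138/461 = 71.844 V.
P_out = V_A I_A + V_B I_B + V_C I_C = 48.937×2.75 + 61.952×1.36 + 71.844×3.52 = 134.58 + 84.255 + 252.89 = 471.72 W.
Ideal ⇒ P_in = P_out, so I_p = P_out/V_p = 471.72/240 = 1.97 A.

I_p ≈ 1.97 A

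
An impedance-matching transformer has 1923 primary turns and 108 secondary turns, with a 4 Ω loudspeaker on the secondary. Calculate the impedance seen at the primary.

Z_p ≈ 1270 Ω

Z_p = (N_p/N_s)² × Z_s = (1923/108)² × 4 = 1270 Ω.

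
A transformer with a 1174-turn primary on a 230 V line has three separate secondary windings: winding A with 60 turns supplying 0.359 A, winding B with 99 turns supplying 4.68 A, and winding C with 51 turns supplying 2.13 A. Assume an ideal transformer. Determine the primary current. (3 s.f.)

V_A = 230 × 60/1174 = 11.755 V; V_B = 230 × 99/1174 = 19.395 V; V_C = 230 × 51/1174 = 9.9915 V.
P_out = V_A I_A + V_B I_B + V_C I_C = 11.755×0.359 + 19.395×4.68 + 9.9915×2.13 = 4.2199 + 90.770 + 21.282 = 116.27 W.
Ideal ⇒ P_in = P_out, so I_p = P_out/V_p = 116.27/230 = 0.506 A.

I_p ≈ 0.506 A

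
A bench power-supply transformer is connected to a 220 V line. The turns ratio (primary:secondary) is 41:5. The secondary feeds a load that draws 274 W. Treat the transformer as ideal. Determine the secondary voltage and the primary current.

V_s ≈ 26.8 V, I_p ≈ 1.25 A

V_s = V_p × N_s/N_p = 220 × 5/41 = 26.829 V.
I_s = P/V_s = 274/26.829 = 10.213 A.
I_p = I_s × N_s/N_p = 10.213 × 5/41 = 1.25 A.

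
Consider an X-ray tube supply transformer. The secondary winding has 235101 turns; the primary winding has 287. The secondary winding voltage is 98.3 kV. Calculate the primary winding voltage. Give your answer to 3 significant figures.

V_p ≈ 120 V

V_p/V_s = N_p/N_s, so V_p = 98300 × 287/235101 = 120 V.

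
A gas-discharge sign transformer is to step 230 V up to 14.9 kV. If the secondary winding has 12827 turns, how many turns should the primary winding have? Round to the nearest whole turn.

N_p = 198 turns

N_p/N_s = V_p/V_s, so N_p = 12827 × 230/14900 = 198.0 ≈ 198 turns.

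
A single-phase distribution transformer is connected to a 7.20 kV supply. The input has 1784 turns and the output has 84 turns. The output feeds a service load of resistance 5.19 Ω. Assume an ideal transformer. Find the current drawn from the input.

V_out = V_in × N_out/N_in = 7200 × 84/1784 = 339.01 V.
I_out = V_out/R = 339.01/5.19 = 65.321 A.
For an ideal transformer I_in N_in = I_out N_out, so I_in = 65.321 × 84/1784 = 3.08 A.

I_in ≈ 3.08 A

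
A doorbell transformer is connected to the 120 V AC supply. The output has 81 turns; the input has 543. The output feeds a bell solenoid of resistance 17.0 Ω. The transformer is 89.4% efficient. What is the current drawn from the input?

V_out = 120 × 81/543 = 17.901 V.
I_out = V_out/R = 17.901/17.0 = 1.0530 A.
P_out = V_out I_out = 17.901 × 1.0530 = 18.849 W.
P_in = P_out/η = 18.849/0.894 = 21.084 W.
I_in = P_in/V_in = 21.084/120 = 0.176 A.

I_in ≈ 0.176 A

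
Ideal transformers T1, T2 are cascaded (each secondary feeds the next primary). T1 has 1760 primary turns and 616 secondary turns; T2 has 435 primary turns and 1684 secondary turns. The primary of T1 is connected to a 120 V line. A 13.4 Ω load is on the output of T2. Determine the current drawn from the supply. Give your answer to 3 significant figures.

I_supply ≈ 16.4 A

After T1: V = 120.00 × 616/1760 = 42.000 V.
After T2: V = 42.000 × 1684/435 = 162.59 V.
I_load = 162.59/13.4 = 12.134 A, so P_out = 162.59 × 12.134 = 1972.9 W.
All ideal ⇒ P_in = P_out, so I_supply = 1972.9/120 = 16.4 A.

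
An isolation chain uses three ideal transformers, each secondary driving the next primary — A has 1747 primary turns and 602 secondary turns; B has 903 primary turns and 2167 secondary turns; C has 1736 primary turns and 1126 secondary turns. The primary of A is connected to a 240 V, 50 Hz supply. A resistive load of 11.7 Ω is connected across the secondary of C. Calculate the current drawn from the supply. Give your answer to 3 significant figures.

After A: V = 240.00 × 602/1747 = 82.702 V.
After B: V = 82.702 × 2167/903 = 198.47 V.
After C: V = 198.47 × 1126/1736 = 128.73 V.
I_load = 128.73/11.7 = 11.002 A, so P_out = 128.73 × 11.002 = 1416.3 W.
All ideal ⇒ P_in = P_out, so I_supply = 1416.3/240 = 5.90 A.

I_supply ≈ 5.90 A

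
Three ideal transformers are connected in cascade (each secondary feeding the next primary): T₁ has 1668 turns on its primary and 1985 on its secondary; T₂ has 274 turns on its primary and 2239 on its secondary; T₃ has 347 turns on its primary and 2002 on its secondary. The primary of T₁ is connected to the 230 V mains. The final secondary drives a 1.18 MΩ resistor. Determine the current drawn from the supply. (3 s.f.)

I_supply ≈ 0.614 A

After T₁: V = 230.00 × 1985/1668 = 273.71 V.
After T₂: V = 273.71 × 2239/274 = 2236.6 V.
After T₃: V = 2236.6 × 2002/347 = 12904 V.
I_load = 12904/(1.18×10^6) = 0.010936 A, so P_out = 12904 × 0.010936 = 141.12 W.
All ideal ⇒ P_in = P_out, so I_supply = 141.12/230 = 0.614 A.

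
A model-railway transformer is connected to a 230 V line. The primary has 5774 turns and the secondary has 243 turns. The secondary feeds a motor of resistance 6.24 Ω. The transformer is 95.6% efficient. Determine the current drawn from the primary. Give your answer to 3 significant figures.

I_p ≈ 0.0683 A

V_s = 230 × 243/5774 = 9.6796 V.
I_s = V_s/R = 9.6796/6.24 = 1.5512 A.
P_out = V_s I_s = 9.6796 × 1.5512 = 15.015 W.
P_in = P_out/η = 15.015/0.956 = 15.706 W.
I_p = P_in/V_p = 15.706/230 = 0.0683 A.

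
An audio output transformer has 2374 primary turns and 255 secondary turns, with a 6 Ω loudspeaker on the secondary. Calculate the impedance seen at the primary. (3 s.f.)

Z_p = (N_p/N_s)² × Z_s = (2374/255)² × 6 = 520 Ω.

Z_p ≈ 520 Ω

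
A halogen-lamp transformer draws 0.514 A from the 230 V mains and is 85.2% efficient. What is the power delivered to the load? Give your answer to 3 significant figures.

P_in = V_p I_p = 230 × 0.514 = 118.22 W.
P_out = η P_in = 0.852 × 118.22 = 101 W.

P_out ≈ 101 W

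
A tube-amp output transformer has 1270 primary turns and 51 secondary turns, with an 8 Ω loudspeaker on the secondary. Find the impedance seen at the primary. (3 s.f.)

Z_p = (N_p/N_s)² × Z_s = (1270/51)² × 8 = 4960 Ω.

Z_p ≈ 4960 Ω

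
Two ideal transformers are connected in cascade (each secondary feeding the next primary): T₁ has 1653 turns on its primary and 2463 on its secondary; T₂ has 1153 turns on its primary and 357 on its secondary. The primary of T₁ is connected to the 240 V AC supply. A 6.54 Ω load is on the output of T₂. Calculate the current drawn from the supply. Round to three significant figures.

I_supply ≈ 7.81 A

After T₁: V = 240.00 × 2463/1653 = 357.60 V.
After T₂: V = 357.60 × 357/1153 = 110.72 V.
I_load = 110.72/6.54 = 16.930 A, so P_out = 110.72 × 16.930 = 1874.6 W.
All ideal ⇒ P_in = P_out, so I_supply = 1874.6/240 = 7.81 A.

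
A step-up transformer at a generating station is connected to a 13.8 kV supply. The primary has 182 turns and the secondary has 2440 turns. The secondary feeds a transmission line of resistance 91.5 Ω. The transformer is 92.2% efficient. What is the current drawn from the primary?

I_p ≈ 29400 A

V_s = 13800 × 2440/182 = 185010 V.
I_s = V_s/R = 185010/91.5 = 2022.0 A.
P_out = V_s I_s = 185010 × 2022.0 = 3.7409×10^8 W.
P_in = P_out/η = 3.7409×10^8/0.922 = 4.0574×10^8 W.
I_p = P_in/V_p = 4.0574×10^8/13800 = 29400 A.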